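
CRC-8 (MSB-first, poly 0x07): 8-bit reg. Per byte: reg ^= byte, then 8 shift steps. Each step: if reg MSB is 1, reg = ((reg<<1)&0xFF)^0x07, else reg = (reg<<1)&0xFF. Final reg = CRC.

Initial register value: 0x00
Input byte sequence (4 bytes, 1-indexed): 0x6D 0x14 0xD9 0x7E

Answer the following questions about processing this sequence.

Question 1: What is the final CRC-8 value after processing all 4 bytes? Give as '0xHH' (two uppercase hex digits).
Answer: 0xD8

Derivation:
After byte 1 (0x6D): reg=0x04
After byte 2 (0x14): reg=0x70
After byte 3 (0xD9): reg=0x56
After byte 4 (0x7E): reg=0xD8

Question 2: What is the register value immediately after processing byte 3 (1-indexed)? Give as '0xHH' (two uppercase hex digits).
Answer: 0x56

Derivation:
After byte 1 (0x6D): reg=0x04
After byte 2 (0x14): reg=0x70
After byte 3 (0xD9): reg=0x56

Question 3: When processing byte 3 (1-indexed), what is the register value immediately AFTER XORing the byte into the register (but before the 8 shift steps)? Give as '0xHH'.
Answer: 0xA9

Derivation:
Register before byte 3: 0x70
Byte 3: 0xD9
0x70 XOR 0xD9 = 0xA9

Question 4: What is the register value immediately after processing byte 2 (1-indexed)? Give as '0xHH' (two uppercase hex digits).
After byte 1 (0x6D): reg=0x04
After byte 2 (0x14): reg=0x70

Answer: 0x70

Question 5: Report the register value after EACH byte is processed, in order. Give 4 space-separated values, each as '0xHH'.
0x04 0x70 0x56 0xD8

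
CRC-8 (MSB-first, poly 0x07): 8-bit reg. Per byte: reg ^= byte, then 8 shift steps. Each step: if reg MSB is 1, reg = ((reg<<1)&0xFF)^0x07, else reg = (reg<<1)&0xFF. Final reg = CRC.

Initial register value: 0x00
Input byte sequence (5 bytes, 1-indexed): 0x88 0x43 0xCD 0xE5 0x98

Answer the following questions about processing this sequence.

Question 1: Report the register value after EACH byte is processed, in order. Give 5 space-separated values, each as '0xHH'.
0xB1 0xD0 0x53 0x0B 0xF0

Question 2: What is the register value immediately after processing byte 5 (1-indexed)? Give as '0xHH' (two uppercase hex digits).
Answer: 0xF0

Derivation:
After byte 1 (0x88): reg=0xB1
After byte 2 (0x43): reg=0xD0
After byte 3 (0xCD): reg=0x53
After byte 4 (0xE5): reg=0x0B
After byte 5 (0x98): reg=0xF0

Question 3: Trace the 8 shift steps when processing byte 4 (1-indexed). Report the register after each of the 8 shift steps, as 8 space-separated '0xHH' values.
After byte 1 (0x88): reg=0xB1
After byte 2 (0x43): reg=0xD0
After byte 3 (0xCD): reg=0x53
Register before byte 4: 0x53
After XOR with byte 0xE5: 0xB6

Answer: 0x6B 0xD6 0xAB 0x51 0xA2 0x43 0x86 0x0B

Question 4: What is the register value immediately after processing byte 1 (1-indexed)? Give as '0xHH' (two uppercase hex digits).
Answer: 0xB1

Derivation:
After byte 1 (0x88): reg=0xB1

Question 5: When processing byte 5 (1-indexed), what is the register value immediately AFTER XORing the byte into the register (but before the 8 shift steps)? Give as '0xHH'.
Register before byte 5: 0x0B
Byte 5: 0x98
0x0B XOR 0x98 = 0x93

Answer: 0x93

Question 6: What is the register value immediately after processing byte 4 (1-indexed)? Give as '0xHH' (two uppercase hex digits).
After byte 1 (0x88): reg=0xB1
After byte 2 (0x43): reg=0xD0
After byte 3 (0xCD): reg=0x53
After byte 4 (0xE5): reg=0x0B

Answer: 0x0B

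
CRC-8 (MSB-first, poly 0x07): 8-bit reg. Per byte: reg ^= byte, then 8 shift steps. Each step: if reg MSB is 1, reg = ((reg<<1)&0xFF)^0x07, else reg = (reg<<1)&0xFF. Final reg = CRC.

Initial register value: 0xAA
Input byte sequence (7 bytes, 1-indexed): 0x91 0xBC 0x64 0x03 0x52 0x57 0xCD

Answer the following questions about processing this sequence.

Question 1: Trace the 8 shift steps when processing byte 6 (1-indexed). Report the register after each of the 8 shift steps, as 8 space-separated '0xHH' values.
After byte 1 (0x91): reg=0xA1
After byte 2 (0xBC): reg=0x53
After byte 3 (0x64): reg=0x85
After byte 4 (0x03): reg=0x9B
After byte 5 (0x52): reg=0x71
Register before byte 6: 0x71
After XOR with byte 0x57: 0x26

Answer: 0x4C 0x98 0x37 0x6E 0xDC 0xBF 0x79 0xF2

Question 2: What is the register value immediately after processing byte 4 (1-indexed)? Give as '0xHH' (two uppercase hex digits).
Answer: 0x9B

Derivation:
After byte 1 (0x91): reg=0xA1
After byte 2 (0xBC): reg=0x53
After byte 3 (0x64): reg=0x85
After byte 4 (0x03): reg=0x9B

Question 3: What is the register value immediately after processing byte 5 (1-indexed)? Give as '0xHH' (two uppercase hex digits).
Answer: 0x71

Derivation:
After byte 1 (0x91): reg=0xA1
After byte 2 (0xBC): reg=0x53
After byte 3 (0x64): reg=0x85
After byte 4 (0x03): reg=0x9B
After byte 5 (0x52): reg=0x71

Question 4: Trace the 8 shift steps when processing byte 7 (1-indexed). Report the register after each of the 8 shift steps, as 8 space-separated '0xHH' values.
After byte 1 (0x91): reg=0xA1
After byte 2 (0xBC): reg=0x53
After byte 3 (0x64): reg=0x85
After byte 4 (0x03): reg=0x9B
After byte 5 (0x52): reg=0x71
After byte 6 (0x57): reg=0xF2
Register before byte 7: 0xF2
After XOR with byte 0xCD: 0x3F

Answer: 0x7E 0xFC 0xFF 0xF9 0xF5 0xED 0xDD 0xBD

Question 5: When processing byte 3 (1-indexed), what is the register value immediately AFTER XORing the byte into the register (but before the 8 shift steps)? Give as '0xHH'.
Answer: 0x37

Derivation:
Register before byte 3: 0x53
Byte 3: 0x64
0x53 XOR 0x64 = 0x37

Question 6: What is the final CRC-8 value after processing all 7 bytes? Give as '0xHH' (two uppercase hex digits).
After byte 1 (0x91): reg=0xA1
After byte 2 (0xBC): reg=0x53
After byte 3 (0x64): reg=0x85
After byte 4 (0x03): reg=0x9B
After byte 5 (0x52): reg=0x71
After byte 6 (0x57): reg=0xF2
After byte 7 (0xCD): reg=0xBD

Answer: 0xBD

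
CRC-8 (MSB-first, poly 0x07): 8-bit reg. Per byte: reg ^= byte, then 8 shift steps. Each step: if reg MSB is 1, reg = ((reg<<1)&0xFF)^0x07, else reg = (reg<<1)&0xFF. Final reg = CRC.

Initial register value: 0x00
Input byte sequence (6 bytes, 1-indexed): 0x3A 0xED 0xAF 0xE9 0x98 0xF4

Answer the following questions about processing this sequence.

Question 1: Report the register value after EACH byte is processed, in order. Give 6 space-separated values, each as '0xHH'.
0xA6 0xF6 0x88 0x20 0x21 0x25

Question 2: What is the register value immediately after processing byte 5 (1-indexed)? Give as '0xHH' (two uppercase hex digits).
After byte 1 (0x3A): reg=0xA6
After byte 2 (0xED): reg=0xF6
After byte 3 (0xAF): reg=0x88
After byte 4 (0xE9): reg=0x20
After byte 5 (0x98): reg=0x21

Answer: 0x21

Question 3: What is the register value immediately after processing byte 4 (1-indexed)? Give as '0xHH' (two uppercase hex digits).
Answer: 0x20

Derivation:
After byte 1 (0x3A): reg=0xA6
After byte 2 (0xED): reg=0xF6
After byte 3 (0xAF): reg=0x88
After byte 4 (0xE9): reg=0x20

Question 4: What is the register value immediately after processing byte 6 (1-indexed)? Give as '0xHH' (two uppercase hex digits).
After byte 1 (0x3A): reg=0xA6
After byte 2 (0xED): reg=0xF6
After byte 3 (0xAF): reg=0x88
After byte 4 (0xE9): reg=0x20
After byte 5 (0x98): reg=0x21
After byte 6 (0xF4): reg=0x25

Answer: 0x25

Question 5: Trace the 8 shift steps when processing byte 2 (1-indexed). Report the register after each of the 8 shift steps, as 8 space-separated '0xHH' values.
After byte 1 (0x3A): reg=0xA6
Register before byte 2: 0xA6
After XOR with byte 0xED: 0x4B

Answer: 0x96 0x2B 0x56 0xAC 0x5F 0xBE 0x7B 0xF6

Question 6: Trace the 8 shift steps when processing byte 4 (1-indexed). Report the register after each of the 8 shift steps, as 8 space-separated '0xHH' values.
Answer: 0xC2 0x83 0x01 0x02 0x04 0x08 0x10 0x20

Derivation:
After byte 1 (0x3A): reg=0xA6
After byte 2 (0xED): reg=0xF6
After byte 3 (0xAF): reg=0x88
Register before byte 4: 0x88
After XOR with byte 0xE9: 0x61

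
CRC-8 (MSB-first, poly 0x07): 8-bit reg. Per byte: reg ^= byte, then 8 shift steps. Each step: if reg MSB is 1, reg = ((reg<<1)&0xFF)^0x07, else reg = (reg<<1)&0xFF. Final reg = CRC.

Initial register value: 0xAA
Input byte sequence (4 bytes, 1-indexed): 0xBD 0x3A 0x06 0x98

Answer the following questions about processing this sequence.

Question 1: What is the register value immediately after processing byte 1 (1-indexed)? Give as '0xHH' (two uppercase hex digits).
Answer: 0x65

Derivation:
After byte 1 (0xBD): reg=0x65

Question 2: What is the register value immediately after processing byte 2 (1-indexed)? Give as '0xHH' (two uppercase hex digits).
After byte 1 (0xBD): reg=0x65
After byte 2 (0x3A): reg=0x9A

Answer: 0x9A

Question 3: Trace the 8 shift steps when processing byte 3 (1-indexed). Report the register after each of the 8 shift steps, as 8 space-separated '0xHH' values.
After byte 1 (0xBD): reg=0x65
After byte 2 (0x3A): reg=0x9A
Register before byte 3: 0x9A
After XOR with byte 0x06: 0x9C

Answer: 0x3F 0x7E 0xFC 0xFF 0xF9 0xF5 0xED 0xDD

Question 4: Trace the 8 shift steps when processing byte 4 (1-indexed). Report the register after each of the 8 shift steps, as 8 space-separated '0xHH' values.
After byte 1 (0xBD): reg=0x65
After byte 2 (0x3A): reg=0x9A
After byte 3 (0x06): reg=0xDD
Register before byte 4: 0xDD
After XOR with byte 0x98: 0x45

Answer: 0x8A 0x13 0x26 0x4C 0x98 0x37 0x6E 0xDC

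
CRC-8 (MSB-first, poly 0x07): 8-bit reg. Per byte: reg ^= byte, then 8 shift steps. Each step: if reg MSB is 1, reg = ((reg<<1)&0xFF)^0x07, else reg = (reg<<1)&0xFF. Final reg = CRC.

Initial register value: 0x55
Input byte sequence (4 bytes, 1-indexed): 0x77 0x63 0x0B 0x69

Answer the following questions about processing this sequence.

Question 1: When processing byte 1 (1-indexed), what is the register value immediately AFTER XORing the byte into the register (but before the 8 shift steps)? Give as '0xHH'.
Register before byte 1: 0x55
Byte 1: 0x77
0x55 XOR 0x77 = 0x22

Answer: 0x22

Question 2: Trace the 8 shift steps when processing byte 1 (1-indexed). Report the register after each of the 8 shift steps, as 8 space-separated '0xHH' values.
Answer: 0x44 0x88 0x17 0x2E 0x5C 0xB8 0x77 0xEE

Derivation:
Register before byte 1: 0x55
After XOR with byte 0x77: 0x22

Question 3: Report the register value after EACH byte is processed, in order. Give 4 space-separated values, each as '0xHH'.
0xEE 0xAA 0x6E 0x15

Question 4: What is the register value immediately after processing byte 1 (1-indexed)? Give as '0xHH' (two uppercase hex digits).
Answer: 0xEE

Derivation:
After byte 1 (0x77): reg=0xEE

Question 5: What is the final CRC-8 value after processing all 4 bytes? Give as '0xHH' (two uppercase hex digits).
Answer: 0x15

Derivation:
After byte 1 (0x77): reg=0xEE
After byte 2 (0x63): reg=0xAA
After byte 3 (0x0B): reg=0x6E
After byte 4 (0x69): reg=0x15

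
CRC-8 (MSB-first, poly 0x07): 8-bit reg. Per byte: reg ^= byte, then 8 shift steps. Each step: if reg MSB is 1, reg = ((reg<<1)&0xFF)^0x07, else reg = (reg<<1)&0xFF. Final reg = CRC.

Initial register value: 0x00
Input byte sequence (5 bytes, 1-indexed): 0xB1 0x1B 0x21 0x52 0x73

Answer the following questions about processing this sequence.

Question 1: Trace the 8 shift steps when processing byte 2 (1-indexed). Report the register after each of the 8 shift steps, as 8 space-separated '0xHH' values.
After byte 1 (0xB1): reg=0x1E
Register before byte 2: 0x1E
After XOR with byte 0x1B: 0x05

Answer: 0x0A 0x14 0x28 0x50 0xA0 0x47 0x8E 0x1B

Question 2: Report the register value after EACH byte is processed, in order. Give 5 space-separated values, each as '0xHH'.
0x1E 0x1B 0xA6 0xC2 0x1E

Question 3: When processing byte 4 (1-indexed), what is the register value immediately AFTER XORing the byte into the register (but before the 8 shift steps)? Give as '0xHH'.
Register before byte 4: 0xA6
Byte 4: 0x52
0xA6 XOR 0x52 = 0xF4

Answer: 0xF4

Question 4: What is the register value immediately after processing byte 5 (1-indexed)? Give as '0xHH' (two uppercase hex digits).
After byte 1 (0xB1): reg=0x1E
After byte 2 (0x1B): reg=0x1B
After byte 3 (0x21): reg=0xA6
After byte 4 (0x52): reg=0xC2
After byte 5 (0x73): reg=0x1E

Answer: 0x1E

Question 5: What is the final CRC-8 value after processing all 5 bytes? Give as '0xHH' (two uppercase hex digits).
After byte 1 (0xB1): reg=0x1E
After byte 2 (0x1B): reg=0x1B
After byte 3 (0x21): reg=0xA6
After byte 4 (0x52): reg=0xC2
After byte 5 (0x73): reg=0x1E

Answer: 0x1E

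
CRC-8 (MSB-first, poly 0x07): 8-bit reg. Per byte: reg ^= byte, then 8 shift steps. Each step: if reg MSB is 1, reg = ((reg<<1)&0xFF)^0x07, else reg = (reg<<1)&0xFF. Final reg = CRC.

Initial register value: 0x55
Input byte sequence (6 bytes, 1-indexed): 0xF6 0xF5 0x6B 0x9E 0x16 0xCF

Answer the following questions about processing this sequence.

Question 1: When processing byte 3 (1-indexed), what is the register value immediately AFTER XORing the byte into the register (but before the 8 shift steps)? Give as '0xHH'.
Answer: 0x89

Derivation:
Register before byte 3: 0xE2
Byte 3: 0x6B
0xE2 XOR 0x6B = 0x89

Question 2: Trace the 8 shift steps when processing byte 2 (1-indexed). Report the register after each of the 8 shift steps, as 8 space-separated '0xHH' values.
After byte 1 (0xF6): reg=0x60
Register before byte 2: 0x60
After XOR with byte 0xF5: 0x95

Answer: 0x2D 0x5A 0xB4 0x6F 0xDE 0xBB 0x71 0xE2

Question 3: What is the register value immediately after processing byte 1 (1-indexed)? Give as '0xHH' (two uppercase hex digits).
After byte 1 (0xF6): reg=0x60

Answer: 0x60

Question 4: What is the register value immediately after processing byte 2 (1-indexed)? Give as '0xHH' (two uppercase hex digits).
After byte 1 (0xF6): reg=0x60
After byte 2 (0xF5): reg=0xE2

Answer: 0xE2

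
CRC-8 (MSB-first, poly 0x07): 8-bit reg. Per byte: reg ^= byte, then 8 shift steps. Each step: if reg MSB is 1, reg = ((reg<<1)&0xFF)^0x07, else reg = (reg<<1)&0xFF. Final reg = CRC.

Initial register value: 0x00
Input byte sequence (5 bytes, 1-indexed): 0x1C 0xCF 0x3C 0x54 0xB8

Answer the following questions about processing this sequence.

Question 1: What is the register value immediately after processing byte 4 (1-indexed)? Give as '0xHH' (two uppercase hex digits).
Answer: 0xEB

Derivation:
After byte 1 (0x1C): reg=0x54
After byte 2 (0xCF): reg=0xC8
After byte 3 (0x3C): reg=0xC2
After byte 4 (0x54): reg=0xEB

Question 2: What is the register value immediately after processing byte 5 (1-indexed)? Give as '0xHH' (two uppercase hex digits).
After byte 1 (0x1C): reg=0x54
After byte 2 (0xCF): reg=0xC8
After byte 3 (0x3C): reg=0xC2
After byte 4 (0x54): reg=0xEB
After byte 5 (0xB8): reg=0xBE

Answer: 0xBE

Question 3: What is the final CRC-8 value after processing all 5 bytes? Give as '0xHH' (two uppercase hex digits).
After byte 1 (0x1C): reg=0x54
After byte 2 (0xCF): reg=0xC8
After byte 3 (0x3C): reg=0xC2
After byte 4 (0x54): reg=0xEB
After byte 5 (0xB8): reg=0xBE

Answer: 0xBE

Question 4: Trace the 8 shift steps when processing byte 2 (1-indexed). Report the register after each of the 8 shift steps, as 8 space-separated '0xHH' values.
Answer: 0x31 0x62 0xC4 0x8F 0x19 0x32 0x64 0xC8

Derivation:
After byte 1 (0x1C): reg=0x54
Register before byte 2: 0x54
After XOR with byte 0xCF: 0x9B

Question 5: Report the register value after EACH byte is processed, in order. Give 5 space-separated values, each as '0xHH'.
0x54 0xC8 0xC2 0xEB 0xBE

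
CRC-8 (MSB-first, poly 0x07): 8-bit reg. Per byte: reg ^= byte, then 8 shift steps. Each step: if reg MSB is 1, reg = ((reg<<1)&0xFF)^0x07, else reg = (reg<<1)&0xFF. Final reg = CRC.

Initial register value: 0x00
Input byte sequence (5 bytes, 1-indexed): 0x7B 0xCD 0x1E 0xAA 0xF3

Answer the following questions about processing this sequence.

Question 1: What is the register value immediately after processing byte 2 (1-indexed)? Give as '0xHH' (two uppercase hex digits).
Answer: 0x58

Derivation:
After byte 1 (0x7B): reg=0x66
After byte 2 (0xCD): reg=0x58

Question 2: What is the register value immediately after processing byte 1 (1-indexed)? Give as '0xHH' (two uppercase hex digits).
Answer: 0x66

Derivation:
After byte 1 (0x7B): reg=0x66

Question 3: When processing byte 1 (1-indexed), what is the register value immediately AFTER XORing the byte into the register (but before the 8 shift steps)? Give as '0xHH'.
Answer: 0x7B

Derivation:
Register before byte 1: 0x00
Byte 1: 0x7B
0x00 XOR 0x7B = 0x7B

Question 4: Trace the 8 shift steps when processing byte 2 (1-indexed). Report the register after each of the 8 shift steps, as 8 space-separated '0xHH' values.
After byte 1 (0x7B): reg=0x66
Register before byte 2: 0x66
After XOR with byte 0xCD: 0xAB

Answer: 0x51 0xA2 0x43 0x86 0x0B 0x16 0x2C 0x58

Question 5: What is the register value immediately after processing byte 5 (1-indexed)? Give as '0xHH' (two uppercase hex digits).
After byte 1 (0x7B): reg=0x66
After byte 2 (0xCD): reg=0x58
After byte 3 (0x1E): reg=0xD5
After byte 4 (0xAA): reg=0x7A
After byte 5 (0xF3): reg=0xB6

Answer: 0xB6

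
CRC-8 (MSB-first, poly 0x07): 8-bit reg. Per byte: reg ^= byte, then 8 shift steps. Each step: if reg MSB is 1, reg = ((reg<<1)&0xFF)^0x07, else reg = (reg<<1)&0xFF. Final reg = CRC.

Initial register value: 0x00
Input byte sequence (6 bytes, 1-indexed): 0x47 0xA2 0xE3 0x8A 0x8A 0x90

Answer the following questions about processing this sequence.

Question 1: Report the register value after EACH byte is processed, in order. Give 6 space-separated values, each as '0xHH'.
0xD2 0x57 0x05 0xA4 0xCA 0x81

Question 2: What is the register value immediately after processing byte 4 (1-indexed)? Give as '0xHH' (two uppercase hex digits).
After byte 1 (0x47): reg=0xD2
After byte 2 (0xA2): reg=0x57
After byte 3 (0xE3): reg=0x05
After byte 4 (0x8A): reg=0xA4

Answer: 0xA4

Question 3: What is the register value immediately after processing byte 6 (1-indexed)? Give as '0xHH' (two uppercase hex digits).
Answer: 0x81

Derivation:
After byte 1 (0x47): reg=0xD2
After byte 2 (0xA2): reg=0x57
After byte 3 (0xE3): reg=0x05
After byte 4 (0x8A): reg=0xA4
After byte 5 (0x8A): reg=0xCA
After byte 6 (0x90): reg=0x81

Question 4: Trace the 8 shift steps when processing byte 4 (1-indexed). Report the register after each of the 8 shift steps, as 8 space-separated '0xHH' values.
Answer: 0x19 0x32 0x64 0xC8 0x97 0x29 0x52 0xA4

Derivation:
After byte 1 (0x47): reg=0xD2
After byte 2 (0xA2): reg=0x57
After byte 3 (0xE3): reg=0x05
Register before byte 4: 0x05
After XOR with byte 0x8A: 0x8F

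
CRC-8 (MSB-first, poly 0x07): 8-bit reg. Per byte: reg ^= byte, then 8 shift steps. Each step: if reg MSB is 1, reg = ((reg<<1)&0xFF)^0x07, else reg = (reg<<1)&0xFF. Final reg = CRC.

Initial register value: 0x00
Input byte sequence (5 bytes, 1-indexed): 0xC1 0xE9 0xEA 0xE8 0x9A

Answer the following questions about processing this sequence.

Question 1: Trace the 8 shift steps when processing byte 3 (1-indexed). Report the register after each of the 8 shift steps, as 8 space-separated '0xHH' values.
Answer: 0x01 0x02 0x04 0x08 0x10 0x20 0x40 0x80

Derivation:
After byte 1 (0xC1): reg=0x49
After byte 2 (0xE9): reg=0x69
Register before byte 3: 0x69
After XOR with byte 0xEA: 0x83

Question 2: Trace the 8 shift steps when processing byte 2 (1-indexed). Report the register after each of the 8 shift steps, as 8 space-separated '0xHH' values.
After byte 1 (0xC1): reg=0x49
Register before byte 2: 0x49
After XOR with byte 0xE9: 0xA0

Answer: 0x47 0x8E 0x1B 0x36 0x6C 0xD8 0xB7 0x69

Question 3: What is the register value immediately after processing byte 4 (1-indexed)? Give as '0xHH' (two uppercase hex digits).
After byte 1 (0xC1): reg=0x49
After byte 2 (0xE9): reg=0x69
After byte 3 (0xEA): reg=0x80
After byte 4 (0xE8): reg=0x1F

Answer: 0x1F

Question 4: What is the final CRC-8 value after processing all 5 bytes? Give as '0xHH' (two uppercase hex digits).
After byte 1 (0xC1): reg=0x49
After byte 2 (0xE9): reg=0x69
After byte 3 (0xEA): reg=0x80
After byte 4 (0xE8): reg=0x1F
After byte 5 (0x9A): reg=0x92

Answer: 0x92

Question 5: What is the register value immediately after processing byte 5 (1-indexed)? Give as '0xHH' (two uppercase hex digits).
Answer: 0x92

Derivation:
After byte 1 (0xC1): reg=0x49
After byte 2 (0xE9): reg=0x69
After byte 3 (0xEA): reg=0x80
After byte 4 (0xE8): reg=0x1F
After byte 5 (0x9A): reg=0x92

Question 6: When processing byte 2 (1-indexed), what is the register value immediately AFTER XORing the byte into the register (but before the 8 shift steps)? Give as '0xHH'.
Answer: 0xA0

Derivation:
Register before byte 2: 0x49
Byte 2: 0xE9
0x49 XOR 0xE9 = 0xA0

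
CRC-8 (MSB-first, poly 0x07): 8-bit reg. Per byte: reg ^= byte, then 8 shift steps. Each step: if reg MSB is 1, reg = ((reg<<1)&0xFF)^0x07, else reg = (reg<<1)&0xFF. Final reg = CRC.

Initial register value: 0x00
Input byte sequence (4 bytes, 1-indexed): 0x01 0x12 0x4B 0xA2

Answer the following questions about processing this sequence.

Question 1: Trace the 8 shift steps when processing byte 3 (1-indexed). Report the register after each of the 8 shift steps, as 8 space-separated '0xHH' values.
Answer: 0x40 0x80 0x07 0x0E 0x1C 0x38 0x70 0xE0

Derivation:
After byte 1 (0x01): reg=0x07
After byte 2 (0x12): reg=0x6B
Register before byte 3: 0x6B
After XOR with byte 0x4B: 0x20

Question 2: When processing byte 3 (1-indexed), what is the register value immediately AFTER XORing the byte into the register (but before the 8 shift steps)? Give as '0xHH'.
Register before byte 3: 0x6B
Byte 3: 0x4B
0x6B XOR 0x4B = 0x20

Answer: 0x20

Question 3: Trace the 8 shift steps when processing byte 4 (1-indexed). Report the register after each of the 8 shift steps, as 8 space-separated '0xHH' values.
After byte 1 (0x01): reg=0x07
After byte 2 (0x12): reg=0x6B
After byte 3 (0x4B): reg=0xE0
Register before byte 4: 0xE0
After XOR with byte 0xA2: 0x42

Answer: 0x84 0x0F 0x1E 0x3C 0x78 0xF0 0xE7 0xC9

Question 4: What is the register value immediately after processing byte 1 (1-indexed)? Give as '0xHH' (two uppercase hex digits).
After byte 1 (0x01): reg=0x07

Answer: 0x07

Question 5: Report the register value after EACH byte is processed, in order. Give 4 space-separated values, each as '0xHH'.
0x07 0x6B 0xE0 0xC9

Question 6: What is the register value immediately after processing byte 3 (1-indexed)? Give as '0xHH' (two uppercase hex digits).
After byte 1 (0x01): reg=0x07
After byte 2 (0x12): reg=0x6B
After byte 3 (0x4B): reg=0xE0

Answer: 0xE0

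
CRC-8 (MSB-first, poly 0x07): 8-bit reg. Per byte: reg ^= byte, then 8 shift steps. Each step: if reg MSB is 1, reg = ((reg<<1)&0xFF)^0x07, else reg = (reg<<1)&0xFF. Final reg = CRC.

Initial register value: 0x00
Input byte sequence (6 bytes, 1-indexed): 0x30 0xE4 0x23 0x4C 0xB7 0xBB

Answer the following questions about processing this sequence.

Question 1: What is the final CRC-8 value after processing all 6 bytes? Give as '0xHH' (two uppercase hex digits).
After byte 1 (0x30): reg=0x90
After byte 2 (0xE4): reg=0x4B
After byte 3 (0x23): reg=0x1F
After byte 4 (0x4C): reg=0xBE
After byte 5 (0xB7): reg=0x3F
After byte 6 (0xBB): reg=0x95

Answer: 0x95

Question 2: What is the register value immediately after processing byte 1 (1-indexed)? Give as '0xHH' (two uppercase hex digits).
After byte 1 (0x30): reg=0x90

Answer: 0x90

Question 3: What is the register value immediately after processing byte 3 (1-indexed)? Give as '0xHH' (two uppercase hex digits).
After byte 1 (0x30): reg=0x90
After byte 2 (0xE4): reg=0x4B
After byte 3 (0x23): reg=0x1F

Answer: 0x1F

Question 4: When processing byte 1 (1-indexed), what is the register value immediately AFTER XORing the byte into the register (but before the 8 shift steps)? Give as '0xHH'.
Answer: 0x30

Derivation:
Register before byte 1: 0x00
Byte 1: 0x30
0x00 XOR 0x30 = 0x30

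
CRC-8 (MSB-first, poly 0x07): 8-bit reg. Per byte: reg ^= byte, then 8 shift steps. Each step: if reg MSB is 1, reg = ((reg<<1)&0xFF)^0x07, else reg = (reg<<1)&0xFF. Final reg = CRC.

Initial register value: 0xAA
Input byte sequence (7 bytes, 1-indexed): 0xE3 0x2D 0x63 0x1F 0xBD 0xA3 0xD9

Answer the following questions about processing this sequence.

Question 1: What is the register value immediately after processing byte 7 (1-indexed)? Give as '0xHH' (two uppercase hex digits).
After byte 1 (0xE3): reg=0xF8
After byte 2 (0x2D): reg=0x25
After byte 3 (0x63): reg=0xD5
After byte 4 (0x1F): reg=0x78
After byte 5 (0xBD): reg=0x55
After byte 6 (0xA3): reg=0xCC
After byte 7 (0xD9): reg=0x6B

Answer: 0x6B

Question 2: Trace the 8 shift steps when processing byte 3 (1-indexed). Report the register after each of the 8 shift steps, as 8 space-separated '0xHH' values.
After byte 1 (0xE3): reg=0xF8
After byte 2 (0x2D): reg=0x25
Register before byte 3: 0x25
After XOR with byte 0x63: 0x46

Answer: 0x8C 0x1F 0x3E 0x7C 0xF8 0xF7 0xE9 0xD5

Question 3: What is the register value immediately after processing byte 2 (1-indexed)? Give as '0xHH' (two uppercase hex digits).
After byte 1 (0xE3): reg=0xF8
After byte 2 (0x2D): reg=0x25

Answer: 0x25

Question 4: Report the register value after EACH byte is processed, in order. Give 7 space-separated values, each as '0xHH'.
0xF8 0x25 0xD5 0x78 0x55 0xCC 0x6B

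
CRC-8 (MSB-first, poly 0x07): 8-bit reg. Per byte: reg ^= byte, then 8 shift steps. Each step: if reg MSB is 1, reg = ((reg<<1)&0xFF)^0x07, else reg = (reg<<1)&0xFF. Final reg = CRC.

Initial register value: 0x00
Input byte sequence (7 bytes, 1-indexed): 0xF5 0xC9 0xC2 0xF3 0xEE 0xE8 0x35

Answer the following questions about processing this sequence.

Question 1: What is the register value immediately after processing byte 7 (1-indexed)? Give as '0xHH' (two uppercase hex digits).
Answer: 0xCB

Derivation:
After byte 1 (0xF5): reg=0xC5
After byte 2 (0xC9): reg=0x24
After byte 3 (0xC2): reg=0xBC
After byte 4 (0xF3): reg=0xEA
After byte 5 (0xEE): reg=0x1C
After byte 6 (0xE8): reg=0xC2
After byte 7 (0x35): reg=0xCB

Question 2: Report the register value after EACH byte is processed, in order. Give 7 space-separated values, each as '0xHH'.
0xC5 0x24 0xBC 0xEA 0x1C 0xC2 0xCB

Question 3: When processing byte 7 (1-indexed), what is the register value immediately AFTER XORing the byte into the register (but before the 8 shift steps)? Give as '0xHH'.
Register before byte 7: 0xC2
Byte 7: 0x35
0xC2 XOR 0x35 = 0xF7

Answer: 0xF7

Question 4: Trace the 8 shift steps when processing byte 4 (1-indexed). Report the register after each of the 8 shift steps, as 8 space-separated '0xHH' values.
After byte 1 (0xF5): reg=0xC5
After byte 2 (0xC9): reg=0x24
After byte 3 (0xC2): reg=0xBC
Register before byte 4: 0xBC
After XOR with byte 0xF3: 0x4F

Answer: 0x9E 0x3B 0x76 0xEC 0xDF 0xB9 0x75 0xEA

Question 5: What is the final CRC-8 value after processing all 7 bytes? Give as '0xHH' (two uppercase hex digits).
Answer: 0xCB

Derivation:
After byte 1 (0xF5): reg=0xC5
After byte 2 (0xC9): reg=0x24
After byte 3 (0xC2): reg=0xBC
After byte 4 (0xF3): reg=0xEA
After byte 5 (0xEE): reg=0x1C
After byte 6 (0xE8): reg=0xC2
After byte 7 (0x35): reg=0xCB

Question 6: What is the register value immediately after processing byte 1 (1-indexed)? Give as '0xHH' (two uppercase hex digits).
Answer: 0xC5

Derivation:
After byte 1 (0xF5): reg=0xC5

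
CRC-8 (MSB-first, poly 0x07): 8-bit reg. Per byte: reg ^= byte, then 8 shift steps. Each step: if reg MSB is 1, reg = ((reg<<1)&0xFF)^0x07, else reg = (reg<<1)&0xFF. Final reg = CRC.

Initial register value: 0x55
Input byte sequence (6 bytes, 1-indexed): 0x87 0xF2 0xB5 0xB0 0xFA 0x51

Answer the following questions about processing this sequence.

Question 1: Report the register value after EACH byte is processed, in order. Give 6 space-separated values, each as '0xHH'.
0x30 0x40 0xC5 0x4C 0x0B 0x81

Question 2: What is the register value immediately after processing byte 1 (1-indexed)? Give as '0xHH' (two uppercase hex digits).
Answer: 0x30

Derivation:
After byte 1 (0x87): reg=0x30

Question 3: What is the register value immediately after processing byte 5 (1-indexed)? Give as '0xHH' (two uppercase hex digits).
Answer: 0x0B

Derivation:
After byte 1 (0x87): reg=0x30
After byte 2 (0xF2): reg=0x40
After byte 3 (0xB5): reg=0xC5
After byte 4 (0xB0): reg=0x4C
After byte 5 (0xFA): reg=0x0B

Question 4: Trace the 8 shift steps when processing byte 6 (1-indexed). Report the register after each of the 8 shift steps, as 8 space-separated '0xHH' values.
After byte 1 (0x87): reg=0x30
After byte 2 (0xF2): reg=0x40
After byte 3 (0xB5): reg=0xC5
After byte 4 (0xB0): reg=0x4C
After byte 5 (0xFA): reg=0x0B
Register before byte 6: 0x0B
After XOR with byte 0x51: 0x5A

Answer: 0xB4 0x6F 0xDE 0xBB 0x71 0xE2 0xC3 0x81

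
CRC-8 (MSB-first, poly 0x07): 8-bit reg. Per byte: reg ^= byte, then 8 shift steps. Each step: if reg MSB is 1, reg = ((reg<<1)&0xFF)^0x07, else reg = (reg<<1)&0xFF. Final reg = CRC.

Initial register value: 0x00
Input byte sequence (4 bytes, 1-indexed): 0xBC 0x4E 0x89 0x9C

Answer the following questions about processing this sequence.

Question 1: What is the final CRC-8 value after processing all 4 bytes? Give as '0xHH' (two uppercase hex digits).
Answer: 0x0C

Derivation:
After byte 1 (0xBC): reg=0x3D
After byte 2 (0x4E): reg=0x5E
After byte 3 (0x89): reg=0x2B
After byte 4 (0x9C): reg=0x0C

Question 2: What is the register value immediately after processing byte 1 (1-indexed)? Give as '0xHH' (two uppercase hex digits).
After byte 1 (0xBC): reg=0x3D

Answer: 0x3D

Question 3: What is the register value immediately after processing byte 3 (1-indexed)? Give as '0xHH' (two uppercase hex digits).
Answer: 0x2B

Derivation:
After byte 1 (0xBC): reg=0x3D
After byte 2 (0x4E): reg=0x5E
After byte 3 (0x89): reg=0x2B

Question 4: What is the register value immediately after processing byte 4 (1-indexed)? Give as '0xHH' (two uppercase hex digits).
After byte 1 (0xBC): reg=0x3D
After byte 2 (0x4E): reg=0x5E
After byte 3 (0x89): reg=0x2B
After byte 4 (0x9C): reg=0x0C

Answer: 0x0C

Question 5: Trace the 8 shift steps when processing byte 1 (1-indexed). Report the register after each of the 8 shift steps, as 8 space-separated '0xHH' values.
Answer: 0x7F 0xFE 0xFB 0xF1 0xE5 0xCD 0x9D 0x3D

Derivation:
Register before byte 1: 0x00
After XOR with byte 0xBC: 0xBC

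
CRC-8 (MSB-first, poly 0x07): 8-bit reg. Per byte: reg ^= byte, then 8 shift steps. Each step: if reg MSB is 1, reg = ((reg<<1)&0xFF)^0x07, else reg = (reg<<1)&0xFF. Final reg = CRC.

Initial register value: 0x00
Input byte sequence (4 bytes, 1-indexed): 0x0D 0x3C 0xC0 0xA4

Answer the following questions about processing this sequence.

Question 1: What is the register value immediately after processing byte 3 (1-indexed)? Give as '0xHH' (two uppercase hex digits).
Answer: 0xDA

Derivation:
After byte 1 (0x0D): reg=0x23
After byte 2 (0x3C): reg=0x5D
After byte 3 (0xC0): reg=0xDA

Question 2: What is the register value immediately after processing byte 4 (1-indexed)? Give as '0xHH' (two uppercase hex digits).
After byte 1 (0x0D): reg=0x23
After byte 2 (0x3C): reg=0x5D
After byte 3 (0xC0): reg=0xDA
After byte 4 (0xA4): reg=0x7D

Answer: 0x7D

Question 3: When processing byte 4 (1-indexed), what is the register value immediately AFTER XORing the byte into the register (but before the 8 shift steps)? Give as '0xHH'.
Register before byte 4: 0xDA
Byte 4: 0xA4
0xDA XOR 0xA4 = 0x7E

Answer: 0x7E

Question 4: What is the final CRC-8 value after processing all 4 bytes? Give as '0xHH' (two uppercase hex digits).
After byte 1 (0x0D): reg=0x23
After byte 2 (0x3C): reg=0x5D
After byte 3 (0xC0): reg=0xDA
After byte 4 (0xA4): reg=0x7D

Answer: 0x7D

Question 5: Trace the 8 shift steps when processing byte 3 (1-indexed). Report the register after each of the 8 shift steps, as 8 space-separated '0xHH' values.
Answer: 0x3D 0x7A 0xF4 0xEF 0xD9 0xB5 0x6D 0xDA

Derivation:
After byte 1 (0x0D): reg=0x23
After byte 2 (0x3C): reg=0x5D
Register before byte 3: 0x5D
After XOR with byte 0xC0: 0x9D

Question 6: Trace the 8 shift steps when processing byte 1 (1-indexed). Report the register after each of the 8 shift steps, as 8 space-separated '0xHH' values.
Answer: 0x1A 0x34 0x68 0xD0 0xA7 0x49 0x92 0x23

Derivation:
Register before byte 1: 0x00
After XOR with byte 0x0D: 0x0D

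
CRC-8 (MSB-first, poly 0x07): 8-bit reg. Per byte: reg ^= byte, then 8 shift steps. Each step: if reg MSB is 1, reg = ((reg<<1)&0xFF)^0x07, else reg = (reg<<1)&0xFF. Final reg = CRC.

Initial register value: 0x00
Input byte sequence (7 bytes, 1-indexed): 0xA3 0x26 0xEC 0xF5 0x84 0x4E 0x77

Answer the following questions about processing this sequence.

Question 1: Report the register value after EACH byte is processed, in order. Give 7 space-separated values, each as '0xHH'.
0x60 0xD5 0xAF 0x81 0x1B 0xAC 0x0F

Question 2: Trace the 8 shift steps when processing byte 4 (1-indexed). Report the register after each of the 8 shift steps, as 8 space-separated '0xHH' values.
After byte 1 (0xA3): reg=0x60
After byte 2 (0x26): reg=0xD5
After byte 3 (0xEC): reg=0xAF
Register before byte 4: 0xAF
After XOR with byte 0xF5: 0x5A

Answer: 0xB4 0x6F 0xDE 0xBB 0x71 0xE2 0xC3 0x81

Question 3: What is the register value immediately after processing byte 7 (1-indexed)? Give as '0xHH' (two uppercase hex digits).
Answer: 0x0F

Derivation:
After byte 1 (0xA3): reg=0x60
After byte 2 (0x26): reg=0xD5
After byte 3 (0xEC): reg=0xAF
After byte 4 (0xF5): reg=0x81
After byte 5 (0x84): reg=0x1B
After byte 6 (0x4E): reg=0xAC
After byte 7 (0x77): reg=0x0F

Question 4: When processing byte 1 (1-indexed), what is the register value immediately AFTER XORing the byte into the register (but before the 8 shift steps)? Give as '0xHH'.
Answer: 0xA3

Derivation:
Register before byte 1: 0x00
Byte 1: 0xA3
0x00 XOR 0xA3 = 0xA3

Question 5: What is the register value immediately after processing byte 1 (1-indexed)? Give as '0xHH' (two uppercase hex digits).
Answer: 0x60

Derivation:
After byte 1 (0xA3): reg=0x60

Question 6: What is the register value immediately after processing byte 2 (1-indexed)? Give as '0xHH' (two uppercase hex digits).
Answer: 0xD5

Derivation:
After byte 1 (0xA3): reg=0x60
After byte 2 (0x26): reg=0xD5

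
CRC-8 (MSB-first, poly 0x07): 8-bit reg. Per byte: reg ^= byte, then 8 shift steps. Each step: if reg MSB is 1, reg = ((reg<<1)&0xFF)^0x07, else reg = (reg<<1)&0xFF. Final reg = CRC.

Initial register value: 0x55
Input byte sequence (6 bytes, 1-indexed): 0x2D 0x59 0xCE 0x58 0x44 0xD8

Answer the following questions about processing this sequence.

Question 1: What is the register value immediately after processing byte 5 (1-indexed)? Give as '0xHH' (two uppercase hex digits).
After byte 1 (0x2D): reg=0x6F
After byte 2 (0x59): reg=0x82
After byte 3 (0xCE): reg=0xE3
After byte 4 (0x58): reg=0x28
After byte 5 (0x44): reg=0x03

Answer: 0x03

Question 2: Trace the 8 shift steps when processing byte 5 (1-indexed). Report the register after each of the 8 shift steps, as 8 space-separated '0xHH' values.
Answer: 0xD8 0xB7 0x69 0xD2 0xA3 0x41 0x82 0x03

Derivation:
After byte 1 (0x2D): reg=0x6F
After byte 2 (0x59): reg=0x82
After byte 3 (0xCE): reg=0xE3
After byte 4 (0x58): reg=0x28
Register before byte 5: 0x28
After XOR with byte 0x44: 0x6C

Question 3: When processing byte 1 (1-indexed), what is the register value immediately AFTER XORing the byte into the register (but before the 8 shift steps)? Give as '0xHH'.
Answer: 0x78

Derivation:
Register before byte 1: 0x55
Byte 1: 0x2D
0x55 XOR 0x2D = 0x78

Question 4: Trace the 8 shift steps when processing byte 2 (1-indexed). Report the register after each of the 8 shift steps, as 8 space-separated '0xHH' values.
After byte 1 (0x2D): reg=0x6F
Register before byte 2: 0x6F
After XOR with byte 0x59: 0x36

Answer: 0x6C 0xD8 0xB7 0x69 0xD2 0xA3 0x41 0x82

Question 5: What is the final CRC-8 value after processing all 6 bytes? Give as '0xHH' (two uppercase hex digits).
After byte 1 (0x2D): reg=0x6F
After byte 2 (0x59): reg=0x82
After byte 3 (0xCE): reg=0xE3
After byte 4 (0x58): reg=0x28
After byte 5 (0x44): reg=0x03
After byte 6 (0xD8): reg=0x0F

Answer: 0x0F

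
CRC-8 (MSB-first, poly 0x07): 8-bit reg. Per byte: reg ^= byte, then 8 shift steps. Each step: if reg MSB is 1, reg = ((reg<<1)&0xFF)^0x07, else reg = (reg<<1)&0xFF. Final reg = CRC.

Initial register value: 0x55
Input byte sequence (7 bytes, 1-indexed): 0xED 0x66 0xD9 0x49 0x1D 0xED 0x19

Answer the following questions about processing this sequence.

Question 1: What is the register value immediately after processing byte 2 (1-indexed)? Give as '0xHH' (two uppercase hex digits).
Answer: 0xD2

Derivation:
After byte 1 (0xED): reg=0x21
After byte 2 (0x66): reg=0xD2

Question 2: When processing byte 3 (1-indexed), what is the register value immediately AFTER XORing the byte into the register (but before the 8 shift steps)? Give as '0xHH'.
Answer: 0x0B

Derivation:
Register before byte 3: 0xD2
Byte 3: 0xD9
0xD2 XOR 0xD9 = 0x0B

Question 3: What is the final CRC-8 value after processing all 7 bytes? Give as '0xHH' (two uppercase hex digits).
After byte 1 (0xED): reg=0x21
After byte 2 (0x66): reg=0xD2
After byte 3 (0xD9): reg=0x31
After byte 4 (0x49): reg=0x6F
After byte 5 (0x1D): reg=0x59
After byte 6 (0xED): reg=0x05
After byte 7 (0x19): reg=0x54

Answer: 0x54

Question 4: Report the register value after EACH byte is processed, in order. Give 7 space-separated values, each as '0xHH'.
0x21 0xD2 0x31 0x6F 0x59 0x05 0x54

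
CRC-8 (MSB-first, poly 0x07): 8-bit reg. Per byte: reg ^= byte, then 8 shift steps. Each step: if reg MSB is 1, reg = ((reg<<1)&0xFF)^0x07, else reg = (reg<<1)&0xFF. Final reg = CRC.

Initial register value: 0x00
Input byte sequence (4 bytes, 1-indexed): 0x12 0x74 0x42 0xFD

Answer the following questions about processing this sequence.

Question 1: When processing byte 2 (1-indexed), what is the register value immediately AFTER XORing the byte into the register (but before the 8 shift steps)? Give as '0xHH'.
Register before byte 2: 0x7E
Byte 2: 0x74
0x7E XOR 0x74 = 0x0A

Answer: 0x0A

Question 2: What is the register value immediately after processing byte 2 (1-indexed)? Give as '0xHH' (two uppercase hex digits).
Answer: 0x36

Derivation:
After byte 1 (0x12): reg=0x7E
After byte 2 (0x74): reg=0x36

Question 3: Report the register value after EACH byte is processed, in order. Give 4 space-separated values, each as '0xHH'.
0x7E 0x36 0x4B 0x0B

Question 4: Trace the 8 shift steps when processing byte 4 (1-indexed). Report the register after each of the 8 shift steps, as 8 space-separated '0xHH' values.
Answer: 0x6B 0xD6 0xAB 0x51 0xA2 0x43 0x86 0x0B

Derivation:
After byte 1 (0x12): reg=0x7E
After byte 2 (0x74): reg=0x36
After byte 3 (0x42): reg=0x4B
Register before byte 4: 0x4B
After XOR with byte 0xFD: 0xB6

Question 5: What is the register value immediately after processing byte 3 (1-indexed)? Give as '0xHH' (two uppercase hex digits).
After byte 1 (0x12): reg=0x7E
After byte 2 (0x74): reg=0x36
After byte 3 (0x42): reg=0x4B

Answer: 0x4B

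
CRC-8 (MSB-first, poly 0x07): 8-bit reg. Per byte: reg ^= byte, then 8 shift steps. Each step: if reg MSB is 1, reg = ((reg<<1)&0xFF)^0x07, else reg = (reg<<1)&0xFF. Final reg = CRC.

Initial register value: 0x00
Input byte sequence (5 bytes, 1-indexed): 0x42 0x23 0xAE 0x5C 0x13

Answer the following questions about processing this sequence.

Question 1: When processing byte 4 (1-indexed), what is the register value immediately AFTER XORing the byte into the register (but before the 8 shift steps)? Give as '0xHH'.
Register before byte 4: 0x82
Byte 4: 0x5C
0x82 XOR 0x5C = 0xDE

Answer: 0xDE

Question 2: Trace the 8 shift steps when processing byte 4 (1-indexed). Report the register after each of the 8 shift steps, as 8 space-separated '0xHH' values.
After byte 1 (0x42): reg=0xC9
After byte 2 (0x23): reg=0x98
After byte 3 (0xAE): reg=0x82
Register before byte 4: 0x82
After XOR with byte 0x5C: 0xDE

Answer: 0xBB 0x71 0xE2 0xC3 0x81 0x05 0x0A 0x14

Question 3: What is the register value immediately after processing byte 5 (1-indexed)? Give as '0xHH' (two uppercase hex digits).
Answer: 0x15

Derivation:
After byte 1 (0x42): reg=0xC9
After byte 2 (0x23): reg=0x98
After byte 3 (0xAE): reg=0x82
After byte 4 (0x5C): reg=0x14
After byte 5 (0x13): reg=0x15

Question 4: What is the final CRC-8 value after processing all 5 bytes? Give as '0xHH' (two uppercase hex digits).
Answer: 0x15

Derivation:
After byte 1 (0x42): reg=0xC9
After byte 2 (0x23): reg=0x98
After byte 3 (0xAE): reg=0x82
After byte 4 (0x5C): reg=0x14
After byte 5 (0x13): reg=0x15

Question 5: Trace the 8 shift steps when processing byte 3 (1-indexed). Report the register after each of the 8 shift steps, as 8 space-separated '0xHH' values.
After byte 1 (0x42): reg=0xC9
After byte 2 (0x23): reg=0x98
Register before byte 3: 0x98
After XOR with byte 0xAE: 0x36

Answer: 0x6C 0xD8 0xB7 0x69 0xD2 0xA3 0x41 0x82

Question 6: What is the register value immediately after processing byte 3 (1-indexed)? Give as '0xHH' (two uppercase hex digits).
Answer: 0x82

Derivation:
After byte 1 (0x42): reg=0xC9
After byte 2 (0x23): reg=0x98
After byte 3 (0xAE): reg=0x82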